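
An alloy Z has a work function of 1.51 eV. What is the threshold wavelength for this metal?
821.09 nm

The threshold wavelength is when the photon energy equals the work function:
hc/λ₀ = φ

Solving for λ₀:
λ₀ = hc/φ = (6.626×10⁻³⁴ J·s)(3×10⁸ m/s) / (1.51 eV × 1.602×10⁻¹⁹ J/eV)
λ₀ = 821.09 nm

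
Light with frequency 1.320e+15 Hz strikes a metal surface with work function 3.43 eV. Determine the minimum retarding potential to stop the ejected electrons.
2.0291 V

The stopping potential V_s satisfies: eV_s = KE_max

First, find KE_max using Einstein's equation:
E_photon = hf = (6.626×10⁻³⁴ J·s)(1.320e+15 Hz) = 5.4591 eV
KE_max = E_photon - φ = 5.4591 - 3.43 = 2.0291 eV

Since eV_s = KE_max:
V_s = KE_max/e = 2.0291 V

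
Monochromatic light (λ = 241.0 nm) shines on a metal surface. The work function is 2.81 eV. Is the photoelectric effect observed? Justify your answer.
Yes

For photoemission, the photon energy must exceed the work function.

Photon energy: E = hc/λ = 5.1446 eV
Work function: φ = 2.81 eV

Since E_photon (5.1446 eV) > φ (2.81 eV), photoemission WILL occur.
The threshold wavelength is λ₀ = hc/φ = 441.2 nm.
Since 241.0 nm < 441.2 nm, the light has sufficient energy.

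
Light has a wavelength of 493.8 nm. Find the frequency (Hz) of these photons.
6.0711e+14 Hz

Using the wave equation: c = fλ

Solving for frequency:
f = c/λ = (3×10⁸ m/s) / (493.8×10⁻⁹ m)
f = 6.0711e+14 Hz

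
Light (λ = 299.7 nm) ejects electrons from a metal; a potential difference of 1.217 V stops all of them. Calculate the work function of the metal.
2.92 eV

The stopping potential gives the maximum kinetic energy: KE_max = eV_s = 1.217 eV

From Einstein's photoelectric equation: KE_max = hc/λ - φ
Rearranging: φ = hc/λ - KE_max

Calculate photon energy:
E_photon = hc/λ = (6.626×10⁻³⁴ J·s)(3×10⁸ m/s) / (299.7×10⁻⁹ m) = 4.1369 eV

Therefore:
φ = 4.1369 - 1.217 = 2.92 eV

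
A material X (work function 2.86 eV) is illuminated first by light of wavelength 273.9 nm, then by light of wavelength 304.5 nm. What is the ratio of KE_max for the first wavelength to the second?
1.3754

Using Einstein's equation: KE_max = hc/λ - φ

For λ₁ = 273.9 nm:
E₁ = hc/λ₁ = 4.5266 eV
KE₁ = E₁ - φ = 4.5266 - 2.86 = 1.6666 eV

For λ₂ = 304.5 nm:
E₂ = hc/λ₂ = 4.0717 eV
KE₂ = E₂ - φ = 4.0717 - 2.86 = 1.2117 eV

Ratio: KE₁/KE₂ = 1.6666/1.2117 = 1.3754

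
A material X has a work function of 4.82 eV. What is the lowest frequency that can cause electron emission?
1.1655e+15 Hz

The threshold frequency is when the photon energy equals the work function:
hf₀ = φ

Solving for f₀:
f₀ = φ/h = (4.82 eV × 1.602×10⁻¹⁹ J/eV) / (6.626×10⁻³⁴ J·s)
f₀ = 1.1655e+15 Hz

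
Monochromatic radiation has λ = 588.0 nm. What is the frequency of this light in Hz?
5.0985e+14 Hz

Using the wave equation: c = fλ

Solving for frequency:
f = c/λ = (3×10⁸ m/s) / (588.0×10⁻⁹ m)
f = 5.0985e+14 Hz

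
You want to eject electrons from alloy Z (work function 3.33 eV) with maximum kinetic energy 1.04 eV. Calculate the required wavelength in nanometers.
283.72 nm

From Einstein's equation: KE_max = hc/λ - φ

Rearranging for λ:
hc/λ = KE_max + φ
λ = hc/(KE_max + φ)

Required photon energy:
E_photon = KE_max + φ = 1.04 + 3.33 = 4.37 eV

Required wavelength:
λ = hc/E_photon = (6.626×10⁻³⁴)(3×10⁸) / (4.37 × 1.602×10⁻¹⁹)
λ = 283.72 nm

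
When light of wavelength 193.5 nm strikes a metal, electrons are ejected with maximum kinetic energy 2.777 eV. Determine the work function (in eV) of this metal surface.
3.63 eV

From Einstein's photoelectric equation: KE_max = hf - φ = hc/λ - φ

Rearranging for φ:
φ = hc/λ - KE_max

Calculate photon energy:
E_photon = hc/λ = 6.4075 eV

Therefore:
φ = 6.4075 - 2.777 = 3.63 eV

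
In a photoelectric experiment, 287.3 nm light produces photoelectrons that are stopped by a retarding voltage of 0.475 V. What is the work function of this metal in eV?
3.84 eV

The stopping potential gives the maximum kinetic energy: KE_max = eV_s = 0.475 eV

From Einstein's photoelectric equation: KE_max = hc/λ - φ
Rearranging: φ = hc/λ - KE_max

Calculate photon energy:
E_photon = hc/λ = (6.626×10⁻³⁴ J·s)(3×10⁸ m/s) / (287.3×10⁻⁹ m) = 4.3155 eV

Therefore:
φ = 4.3155 - 0.475 = 3.84 eV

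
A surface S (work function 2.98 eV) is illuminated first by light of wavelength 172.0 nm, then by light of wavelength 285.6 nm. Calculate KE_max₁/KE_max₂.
3.1064

Using Einstein's equation: KE_max = hc/λ - φ

For λ₁ = 172.0 nm:
E₁ = hc/λ₁ = 7.2084 eV
KE₁ = E₁ - φ = 7.2084 - 2.98 = 4.2284 eV

For λ₂ = 285.6 nm:
E₂ = hc/λ₂ = 4.3412 eV
KE₂ = E₂ - φ = 4.3412 - 2.98 = 1.3612 eV

Ratio: KE₁/KE₂ = 4.2284/1.3612 = 3.1064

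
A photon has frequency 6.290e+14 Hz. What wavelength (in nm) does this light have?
476.62 nm

Using the wave equation: c = fλ

Solving for wavelength:
λ = c/f = (3×10⁸ m/s) / (6.290e+14 Hz)
λ = 476.62 nm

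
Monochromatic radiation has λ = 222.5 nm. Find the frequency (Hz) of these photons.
1.3474e+15 Hz

Using the wave equation: c = fλ

Solving for frequency:
f = c/λ = (3×10⁸ m/s) / (222.5×10⁻⁹ m)
f = 1.3474e+15 Hz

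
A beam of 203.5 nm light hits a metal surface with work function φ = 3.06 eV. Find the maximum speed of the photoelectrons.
1.0328e+06 m/s

First, find the maximum kinetic energy:
E_photon = hc/λ = 6.0926 eV
KE_max = E_photon - φ = 6.0926 - 3.06 = 3.0326 eV

Convert to Joules: KE_max = 3.0326 × 1.602×10⁻¹⁹ J = 4.8587e-19 J

Then use KE = ½mv² to find velocity:
v = √(2·KE/m) = √(2 × 4.8587e-19 J / 9.109e-31 kg)
v = 1.0328e+06 m/s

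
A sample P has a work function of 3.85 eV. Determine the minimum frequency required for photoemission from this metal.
9.3093e+14 Hz

The threshold frequency is when the photon energy equals the work function:
hf₀ = φ

Solving for f₀:
f₀ = φ/h = (3.85 eV × 1.602×10⁻¹⁹ J/eV) / (6.626×10⁻³⁴ J·s)
f₀ = 9.3093e+14 Hz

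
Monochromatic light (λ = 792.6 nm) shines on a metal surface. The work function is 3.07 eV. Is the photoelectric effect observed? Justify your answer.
No

For photoemission, the photon energy must exceed the work function.

Photon energy: E = hc/λ = 1.5643 eV
Work function: φ = 3.07 eV

Since E_photon (1.5643 eV) < φ (3.07 eV), photoemission will NOT occur.
The threshold wavelength is λ₀ = hc/φ = 403.9 nm.
Since 792.6 nm > 403.9 nm, the photons lack sufficient energy.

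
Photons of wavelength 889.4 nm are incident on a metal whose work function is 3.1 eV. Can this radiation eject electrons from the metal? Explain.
No

For photoemission, the photon energy must exceed the work function.

Photon energy: E = hc/λ = 1.3940 eV
Work function: φ = 3.1 eV

Since E_photon (1.3940 eV) < φ (3.1 eV), photoemission will NOT occur.
The threshold wavelength is λ₀ = hc/φ = 399.9 nm.
Since 889.4 nm > 399.9 nm, the photons lack sufficient energy.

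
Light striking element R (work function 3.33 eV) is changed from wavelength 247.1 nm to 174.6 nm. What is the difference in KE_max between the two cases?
2.0835 eV

Using Einstein's equation: KE_max = hc/λ - φ

For λ₁ = 247.1 nm:
KE₁ = hc/λ₁ - φ = 5.0176 - 3.33 = 1.6876 eV

For λ₂ = 174.6 nm:
KE₂ = hc/λ₂ - φ = 7.1010 - 3.33 = 3.7710 eV

Change in KE:
ΔKE = KE₂ - KE₁ = 3.7710 - 1.6876 = 2.0835 eV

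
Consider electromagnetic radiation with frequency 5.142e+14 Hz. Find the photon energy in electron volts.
2.1266 eV

Using E = hf:

E = hf = (6.626×10⁻³⁴ J·s)(5.142e+14 Hz)
E = 2.1266 eV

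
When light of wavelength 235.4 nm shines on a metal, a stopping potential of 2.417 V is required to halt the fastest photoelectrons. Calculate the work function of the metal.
2.85 eV

The stopping potential gives the maximum kinetic energy: KE_max = eV_s = 2.417 eV

From Einstein's photoelectric equation: KE_max = hc/λ - φ
Rearranging: φ = hc/λ - KE_max

Calculate photon energy:
E_photon = hc/λ = (6.626×10⁻³⁴ J·s)(3×10⁸ m/s) / (235.4×10⁻⁹ m) = 5.2670 eV

Therefore:
φ = 5.2670 - 2.417 = 2.85 eV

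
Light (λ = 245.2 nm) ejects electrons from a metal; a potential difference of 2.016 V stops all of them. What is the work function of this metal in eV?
3.04 eV

The stopping potential gives the maximum kinetic energy: KE_max = eV_s = 2.016 eV

From Einstein's photoelectric equation: KE_max = hc/λ - φ
Rearranging: φ = hc/λ - KE_max

Calculate photon energy:
E_photon = hc/λ = (6.626×10⁻³⁴ J·s)(3×10⁸ m/s) / (245.2×10⁻⁹ m) = 5.0565 eV

Therefore:
φ = 5.0565 - 2.016 = 3.04 eV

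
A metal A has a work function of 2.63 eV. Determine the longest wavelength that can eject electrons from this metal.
471.42 nm

The threshold wavelength is when the photon energy equals the work function:
hc/λ₀ = φ

Solving for λ₀:
λ₀ = hc/φ = (6.626×10⁻³⁴ J·s)(3×10⁸ m/s) / (2.63 eV × 1.602×10⁻¹⁹ J/eV)
λ₀ = 471.42 nm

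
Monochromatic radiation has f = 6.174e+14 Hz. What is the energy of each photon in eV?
2.5534 eV

Using E = hf:

E = hf = (6.626×10⁻³⁴ J·s)(6.174e+14 Hz)
E = 2.5534 eV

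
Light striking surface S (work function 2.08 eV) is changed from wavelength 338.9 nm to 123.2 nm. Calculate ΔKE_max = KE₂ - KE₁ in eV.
6.4052 eV

Using Einstein's equation: KE_max = hc/λ - φ

For λ₁ = 338.9 nm:
KE₁ = hc/λ₁ - φ = 3.6584 - 2.08 = 1.5784 eV

For λ₂ = 123.2 nm:
KE₂ = hc/λ₂ - φ = 10.0637 - 2.08 = 7.9837 eV

Change in KE:
ΔKE = KE₂ - KE₁ = 7.9837 - 1.5784 = 6.4052 eV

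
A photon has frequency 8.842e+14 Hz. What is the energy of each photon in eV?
3.6568 eV

Using E = hf:

E = hf = (6.626×10⁻³⁴ J·s)(8.842e+14 Hz)
E = 3.6568 eV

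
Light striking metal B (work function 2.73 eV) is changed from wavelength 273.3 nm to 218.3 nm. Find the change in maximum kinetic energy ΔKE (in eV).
1.1430 eV

Using Einstein's equation: KE_max = hc/λ - φ

For λ₁ = 273.3 nm:
KE₁ = hc/λ₁ - φ = 4.5366 - 2.73 = 1.8066 eV

For λ₂ = 218.3 nm:
KE₂ = hc/λ₂ - φ = 5.6795 - 2.73 = 2.9495 eV

Change in KE:
ΔKE = KE₂ - KE₁ = 2.9495 - 1.8066 = 1.1430 eV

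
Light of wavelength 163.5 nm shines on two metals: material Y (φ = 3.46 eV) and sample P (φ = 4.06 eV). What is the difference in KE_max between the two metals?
0.6000 eV

Using KE_max = hc/λ - φ for each metal:

Photon energy: E = hc/λ = 7.5831 eV

For material Y (φ₁ = 3.46 eV):
KE₁ = E - φ₁ = 7.5831 - 3.46 = 4.1231 eV

For sample P (φ₂ = 4.06 eV):
KE₂ = E - φ₂ = 7.5831 - 4.06 = 3.5231 eV

Difference:
ΔKE = KE₁ - KE₂ = 4.1231 - 3.5231 = 0.6000 eV

Note: The difference equals the difference in work functions: 4.06 - 3.46 = 0.60 eV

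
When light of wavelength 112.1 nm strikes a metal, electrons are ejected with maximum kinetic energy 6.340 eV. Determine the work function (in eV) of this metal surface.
4.72 eV

From Einstein's photoelectric equation: KE_max = hf - φ = hc/λ - φ

Rearranging for φ:
φ = hc/λ - KE_max

Calculate photon energy:
E_photon = hc/λ = 11.0601 eV

Therefore:
φ = 11.0601 - 6.340 = 4.72 eV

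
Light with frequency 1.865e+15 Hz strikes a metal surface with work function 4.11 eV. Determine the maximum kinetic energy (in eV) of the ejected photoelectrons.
3.6030 eV

Using Einstein's photoelectric equation: KE_max = hf - φ

First, calculate the photon energy:
E_photon = hf = (6.626×10⁻³⁴ J·s)(1.865e+15 Hz)
E_photon = 7.7130 eV

Then, the maximum kinetic energy:
KE_max = E_photon - φ = 7.7130 eV - 4.11 eV = 3.6030 eV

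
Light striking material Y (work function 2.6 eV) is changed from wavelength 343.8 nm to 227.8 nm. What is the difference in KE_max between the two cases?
1.8364 eV

Using Einstein's equation: KE_max = hc/λ - φ

For λ₁ = 343.8 nm:
KE₁ = hc/λ₁ - φ = 3.6063 - 2.6 = 1.0063 eV

For λ₂ = 227.8 nm:
KE₂ = hc/λ₂ - φ = 5.4427 - 2.6 = 2.8427 eV

Change in KE:
ΔKE = KE₂ - KE₁ = 2.8427 - 1.0063 = 1.8364 eV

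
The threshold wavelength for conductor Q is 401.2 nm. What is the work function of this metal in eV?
3.09 eV

At the threshold wavelength, photon energy equals work function:
φ = hc/λ₀

Calculating:
φ = (6.626×10⁻³⁴ J·s)(3×10⁸ m/s) / (401.2×10⁻⁹ m)
φ = 3.09 eV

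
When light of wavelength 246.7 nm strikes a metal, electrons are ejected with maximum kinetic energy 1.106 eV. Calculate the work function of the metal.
3.92 eV

From Einstein's photoelectric equation: KE_max = hf - φ = hc/λ - φ

Rearranging for φ:
φ = hc/λ - KE_max

Calculate photon energy:
E_photon = hc/λ = 5.0257 eV

Therefore:
φ = 5.0257 - 1.106 = 3.92 eV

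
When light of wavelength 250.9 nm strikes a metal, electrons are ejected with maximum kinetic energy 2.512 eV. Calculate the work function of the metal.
2.43 eV

From Einstein's photoelectric equation: KE_max = hf - φ = hc/λ - φ

Rearranging for φ:
φ = hc/λ - KE_max

Calculate photon energy:
E_photon = hc/λ = 4.9416 eV

Therefore:
φ = 4.9416 - 2.512 = 2.43 eV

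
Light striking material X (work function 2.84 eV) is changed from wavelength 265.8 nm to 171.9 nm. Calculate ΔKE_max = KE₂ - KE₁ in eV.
2.5480 eV

Using Einstein's equation: KE_max = hc/λ - φ

For λ₁ = 265.8 nm:
KE₁ = hc/λ₁ - φ = 4.6646 - 2.84 = 1.8246 eV

For λ₂ = 171.9 nm:
KE₂ = hc/λ₂ - φ = 7.2126 - 2.84 = 4.3726 eV

Change in KE:
ΔKE = KE₂ - KE₁ = 4.3726 - 1.8246 = 2.5480 eV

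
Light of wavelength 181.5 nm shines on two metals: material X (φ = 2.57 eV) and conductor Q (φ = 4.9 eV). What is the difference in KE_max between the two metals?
2.3300 eV

Using KE_max = hc/λ - φ for each metal:

Photon energy: E = hc/λ = 6.8311 eV

For material X (φ₁ = 2.57 eV):
KE₁ = E - φ₁ = 6.8311 - 2.57 = 4.2611 eV

For conductor Q (φ₂ = 4.9 eV):
KE₂ = E - φ₂ = 6.8311 - 4.9 = 1.9311 eV

Difference:
ΔKE = KE₁ - KE₂ = 4.2611 - 1.9311 = 2.3300 eV

Note: The difference equals the difference in work functions: 4.9 - 2.57 = 2.33 eV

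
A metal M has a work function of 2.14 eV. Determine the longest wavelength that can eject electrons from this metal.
579.37 nm

The threshold wavelength is when the photon energy equals the work function:
hc/λ₀ = φ

Solving for λ₀:
λ₀ = hc/φ = (6.626×10⁻³⁴ J·s)(3×10⁸ m/s) / (2.14 eV × 1.602×10⁻¹⁹ J/eV)
λ₀ = 579.37 nm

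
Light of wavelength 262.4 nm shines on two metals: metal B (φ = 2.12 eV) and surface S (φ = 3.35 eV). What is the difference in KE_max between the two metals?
1.2300 eV

Using KE_max = hc/λ - φ for each metal:

Photon energy: E = hc/λ = 4.7250 eV

For metal B (φ₁ = 2.12 eV):
KE₁ = E - φ₁ = 4.7250 - 2.12 = 2.6050 eV

For surface S (φ₂ = 3.35 eV):
KE₂ = E - φ₂ = 4.7250 - 3.35 = 1.3750 eV

Difference:
ΔKE = KE₁ - KE₂ = 2.6050 - 1.3750 = 1.2300 eV

Note: The difference equals the difference in work functions: 3.35 - 2.12 = 1.23 eV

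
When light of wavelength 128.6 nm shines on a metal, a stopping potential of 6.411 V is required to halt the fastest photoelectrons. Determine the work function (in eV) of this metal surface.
3.23 eV

The stopping potential gives the maximum kinetic energy: KE_max = eV_s = 6.411 eV

From Einstein's photoelectric equation: KE_max = hc/λ - φ
Rearranging: φ = hc/λ - KE_max

Calculate photon energy:
E_photon = hc/λ = (6.626×10⁻³⁴ J·s)(3×10⁸ m/s) / (128.6×10⁻⁹ m) = 9.6411 eV

Therefore:
φ = 9.6411 - 6.411 = 3.23 eV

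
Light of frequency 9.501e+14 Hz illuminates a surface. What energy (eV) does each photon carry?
3.9293 eV

Using E = hf:

E = hf = (6.626×10⁻³⁴ J·s)(9.501e+14 Hz)
E = 3.9293 eV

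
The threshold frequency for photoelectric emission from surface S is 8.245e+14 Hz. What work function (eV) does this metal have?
3.41 eV

At the threshold frequency, photon energy equals work function:
φ = hf₀

Calculating:
φ = (6.626×10⁻³⁴ J·s)(8.245e+14 Hz)
φ = 3.41 eV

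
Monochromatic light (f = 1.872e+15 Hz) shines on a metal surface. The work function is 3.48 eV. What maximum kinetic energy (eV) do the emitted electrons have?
4.2620 eV

Using Einstein's photoelectric equation: KE_max = hf - φ

First, calculate the photon energy:
E_photon = hf = (6.626×10⁻³⁴ J·s)(1.872e+15 Hz)
E_photon = 7.7420 eV

Then, the maximum kinetic energy:
KE_max = E_photon - φ = 7.7420 eV - 3.48 eV = 4.2620 eV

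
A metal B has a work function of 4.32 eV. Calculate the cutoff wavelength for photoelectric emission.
287.00 nm

The threshold wavelength is when the photon energy equals the work function:
hc/λ₀ = φ

Solving for λ₀:
λ₀ = hc/φ = (6.626×10⁻³⁴ J·s)(3×10⁸ m/s) / (4.32 eV × 1.602×10⁻¹⁹ J/eV)
λ₀ = 287.00 nm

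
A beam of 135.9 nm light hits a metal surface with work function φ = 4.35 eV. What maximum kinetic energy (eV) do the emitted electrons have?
4.7732 eV

Using Einstein's photoelectric equation: KE_max = hf - φ = hc/λ - φ

First, calculate the photon energy:
E_photon = hc/λ = (6.626×10⁻³⁴ J·s)(3×10⁸ m/s) / (135.9×10⁻⁹ m)
E_photon = 9.1232 eV

Then, the maximum kinetic energy:
KE_max = E_photon - φ = 9.1232 eV - 4.35 eV = 4.7732 eV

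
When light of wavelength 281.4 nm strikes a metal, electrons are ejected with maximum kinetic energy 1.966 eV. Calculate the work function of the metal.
2.44 eV

From Einstein's photoelectric equation: KE_max = hf - φ = hc/λ - φ

Rearranging for φ:
φ = hc/λ - KE_max

Calculate photon energy:
E_photon = hc/λ = 4.4060 eV

Therefore:
φ = 4.4060 - 1.966 = 2.44 eV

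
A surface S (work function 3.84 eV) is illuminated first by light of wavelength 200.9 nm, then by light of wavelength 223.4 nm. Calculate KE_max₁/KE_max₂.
1.3635

Using Einstein's equation: KE_max = hc/λ - φ

For λ₁ = 200.9 nm:
E₁ = hc/λ₁ = 6.1714 eV
KE₁ = E₁ - φ = 6.1714 - 3.84 = 2.3314 eV

For λ₂ = 223.4 nm:
E₂ = hc/λ₂ = 5.5499 eV
KE₂ = E₂ - φ = 5.5499 - 3.84 = 1.7099 eV

Ratio: KE₁/KE₂ = 2.3314/1.7099 = 1.3635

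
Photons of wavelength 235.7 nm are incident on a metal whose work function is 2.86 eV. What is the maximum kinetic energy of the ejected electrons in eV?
2.4003 eV

Using Einstein's photoelectric equation: KE_max = hf - φ = hc/λ - φ

First, calculate the photon energy:
E_photon = hc/λ = (6.626×10⁻³⁴ J·s)(3×10⁸ m/s) / (235.7×10⁻⁹ m)
E_photon = 5.2603 eV

Then, the maximum kinetic energy:
KE_max = E_photon - φ = 5.2603 eV - 2.86 eV = 2.4003 eV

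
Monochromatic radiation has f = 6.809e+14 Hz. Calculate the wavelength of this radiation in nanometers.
440.29 nm

Using the wave equation: c = fλ

Solving for wavelength:
λ = c/f = (3×10⁸ m/s) / (6.809e+14 Hz)
λ = 440.29 nm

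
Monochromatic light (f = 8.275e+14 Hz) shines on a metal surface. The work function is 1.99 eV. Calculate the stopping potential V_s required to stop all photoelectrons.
1.4323 V

The stopping potential V_s satisfies: eV_s = KE_max

First, find KE_max using Einstein's equation:
E_photon = hf = (6.626×10⁻³⁴ J·s)(8.275e+14 Hz) = 3.4223 eV
KE_max = E_photon - φ = 3.4223 - 1.99 = 1.4323 eV

Since eV_s = KE_max:
V_s = KE_max/e = 1.4323 V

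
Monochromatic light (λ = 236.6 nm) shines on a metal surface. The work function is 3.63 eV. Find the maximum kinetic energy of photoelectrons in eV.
1.6102 eV

Using Einstein's photoelectric equation: KE_max = hf - φ = hc/λ - φ

First, calculate the photon energy:
E_photon = hc/λ = (6.626×10⁻³⁴ J·s)(3×10⁸ m/s) / (236.6×10⁻⁹ m)
E_photon = 5.2402 eV

Then, the maximum kinetic energy:
KE_max = E_photon - φ = 5.2402 eV - 3.63 eV = 1.6102 eV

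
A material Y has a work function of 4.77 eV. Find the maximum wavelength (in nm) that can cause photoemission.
259.92 nm

The threshold wavelength is when the photon energy equals the work function:
hc/λ₀ = φ

Solving for λ₀:
λ₀ = hc/φ = (6.626×10⁻³⁴ J·s)(3×10⁸ m/s) / (4.77 eV × 1.602×10⁻¹⁹ J/eV)
λ₀ = 259.92 nm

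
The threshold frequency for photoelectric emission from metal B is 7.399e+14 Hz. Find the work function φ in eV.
3.06 eV

At the threshold frequency, photon energy equals work function:
φ = hf₀

Calculating:
φ = (6.626×10⁻³⁴ J·s)(7.399e+14 Hz)
φ = 3.06 eV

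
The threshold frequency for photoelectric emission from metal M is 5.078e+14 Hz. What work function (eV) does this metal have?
2.10 eV

At the threshold frequency, photon energy equals work function:
φ = hf₀

Calculating:
φ = (6.626×10⁻³⁴ J·s)(5.078e+14 Hz)
φ = 2.10 eV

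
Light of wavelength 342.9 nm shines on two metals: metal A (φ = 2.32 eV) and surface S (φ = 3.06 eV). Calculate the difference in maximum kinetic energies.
0.7400 eV

Using KE_max = hc/λ - φ for each metal:

Photon energy: E = hc/λ = 3.6158 eV

For metal A (φ₁ = 2.32 eV):
KE₁ = E - φ₁ = 3.6158 - 2.32 = 1.2958 eV

For surface S (φ₂ = 3.06 eV):
KE₂ = E - φ₂ = 3.6158 - 3.06 = 0.5558 eV

Difference:
ΔKE = KE₁ - KE₂ = 1.2958 - 0.5558 = 0.7400 eV

Note: The difference equals the difference in work functions: 3.06 - 2.32 = 0.74 eV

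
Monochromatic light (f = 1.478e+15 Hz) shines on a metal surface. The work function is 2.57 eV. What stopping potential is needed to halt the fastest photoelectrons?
3.5425 V

The stopping potential V_s satisfies: eV_s = KE_max

First, find KE_max using Einstein's equation:
E_photon = hf = (6.626×10⁻³⁴ J·s)(1.478e+15 Hz) = 6.1125 eV
KE_max = E_photon - φ = 6.1125 - 2.57 = 3.5425 eV

Since eV_s = KE_max:
V_s = KE_max/e = 3.5425 V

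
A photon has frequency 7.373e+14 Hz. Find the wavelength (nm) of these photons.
406.61 nm

Using the wave equation: c = fλ

Solving for wavelength:
λ = c/f = (3×10⁸ m/s) / (7.373e+14 Hz)
λ = 406.61 nm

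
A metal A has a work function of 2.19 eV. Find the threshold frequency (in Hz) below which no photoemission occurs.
5.2954e+14 Hz

The threshold frequency is when the photon energy equals the work function:
hf₀ = φ

Solving for f₀:
f₀ = φ/h = (2.19 eV × 1.602×10⁻¹⁹ J/eV) / (6.626×10⁻³⁴ J·s)
f₀ = 5.2954e+14 Hz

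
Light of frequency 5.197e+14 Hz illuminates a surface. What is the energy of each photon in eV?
2.1493 eV

Using E = hf:

E = hf = (6.626×10⁻³⁴ J·s)(5.197e+14 Hz)
E = 2.1493 eV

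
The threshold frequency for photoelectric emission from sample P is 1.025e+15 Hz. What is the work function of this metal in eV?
4.24 eV

At the threshold frequency, photon energy equals work function:
φ = hf₀

Calculating:
φ = (6.626×10⁻³⁴ J·s)(1.025e+15 Hz)
φ = 4.24 eV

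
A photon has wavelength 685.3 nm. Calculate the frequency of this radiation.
4.3746e+14 Hz

Using the wave equation: c = fλ

Solving for frequency:
f = c/λ = (3×10⁸ m/s) / (685.3×10⁻⁹ m)
f = 4.3746e+14 Hz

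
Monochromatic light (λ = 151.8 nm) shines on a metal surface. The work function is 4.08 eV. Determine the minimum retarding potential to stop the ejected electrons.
4.0876 V

The stopping potential V_s satisfies: eV_s = KE_max

First, find KE_max using Einstein's equation:
E_photon = hc/λ = 8.1676 eV
KE_max = E_photon - φ = 8.1676 - 4.08 = 4.0876 eV

Since eV_s = KE_max:
V_s = KE_max/e = 4.0876 V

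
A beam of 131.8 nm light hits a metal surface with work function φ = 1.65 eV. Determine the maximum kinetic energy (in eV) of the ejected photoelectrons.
7.7570 eV

Using Einstein's photoelectric equation: KE_max = hf - φ = hc/λ - φ

First, calculate the photon energy:
E_photon = hc/λ = (6.626×10⁻³⁴ J·s)(3×10⁸ m/s) / (131.8×10⁻⁹ m)
E_photon = 9.4070 eV

Then, the maximum kinetic energy:
KE_max = E_photon - φ = 9.4070 eV - 1.65 eV = 7.7570 eV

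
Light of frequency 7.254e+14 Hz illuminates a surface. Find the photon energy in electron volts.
3.0000 eV

Using E = hf:

E = hf = (6.626×10⁻³⁴ J·s)(7.254e+14 Hz)
E = 3.0000 eV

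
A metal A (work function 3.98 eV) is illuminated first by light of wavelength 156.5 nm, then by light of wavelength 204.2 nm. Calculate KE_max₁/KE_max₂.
1.8847

Using Einstein's equation: KE_max = hc/λ - φ

For λ₁ = 156.5 nm:
E₁ = hc/λ₁ = 7.9223 eV
KE₁ = E₁ - φ = 7.9223 - 3.98 = 3.9423 eV

For λ₂ = 204.2 nm:
E₂ = hc/λ₂ = 6.0717 eV
KE₂ = E₂ - φ = 6.0717 - 3.98 = 2.0917 eV

Ratio: KE₁/KE₂ = 3.9423/2.0917 = 1.8847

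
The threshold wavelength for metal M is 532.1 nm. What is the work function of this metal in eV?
2.33 eV

At the threshold wavelength, photon energy equals work function:
φ = hc/λ₀

Calculating:
φ = (6.626×10⁻³⁴ J·s)(3×10⁸ m/s) / (532.1×10⁻⁹ m)
φ = 2.33 eV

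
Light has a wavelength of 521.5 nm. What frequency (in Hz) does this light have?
5.7487e+14 Hz

Using the wave equation: c = fλ

Solving for frequency:
f = c/λ = (3×10⁸ m/s) / (521.5×10⁻⁹ m)
f = 5.7487e+14 Hz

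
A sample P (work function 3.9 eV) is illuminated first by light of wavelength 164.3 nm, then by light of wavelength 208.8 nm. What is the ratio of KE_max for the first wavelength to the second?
1.7892

Using Einstein's equation: KE_max = hc/λ - φ

For λ₁ = 164.3 nm:
E₁ = hc/λ₁ = 7.5462 eV
KE₁ = E₁ - φ = 7.5462 - 3.9 = 3.6462 eV

For λ₂ = 208.8 nm:
E₂ = hc/λ₂ = 5.9379 eV
KE₂ = E₂ - φ = 5.9379 - 3.9 = 2.0379 eV

Ratio: KE₁/KE₂ = 3.6462/2.0379 = 1.7892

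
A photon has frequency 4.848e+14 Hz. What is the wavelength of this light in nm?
618.38 nm

Using the wave equation: c = fλ

Solving for wavelength:
λ = c/f = (3×10⁸ m/s) / (4.848e+14 Hz)
λ = 618.38 nm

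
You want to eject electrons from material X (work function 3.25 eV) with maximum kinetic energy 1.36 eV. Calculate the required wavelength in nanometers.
268.95 nm

From Einstein's equation: KE_max = hc/λ - φ

Rearranging for λ:
hc/λ = KE_max + φ
λ = hc/(KE_max + φ)

Required photon energy:
E_photon = KE_max + φ = 1.36 + 3.25 = 4.61 eV

Required wavelength:
λ = hc/E_photon = (6.626×10⁻³⁴)(3×10⁸) / (4.61 × 1.602×10⁻¹⁹)
λ = 268.95 nm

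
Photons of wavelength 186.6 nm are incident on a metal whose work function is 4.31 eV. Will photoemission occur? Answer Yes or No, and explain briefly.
Yes

For photoemission, the photon energy must exceed the work function.

Photon energy: E = hc/λ = 6.6444 eV
Work function: φ = 4.31 eV

Since E_photon (6.6444 eV) > φ (4.31 eV), photoemission WILL occur.
The threshold wavelength is λ₀ = hc/φ = 287.7 nm.
Since 186.6 nm < 287.7 nm, the light has sufficient energy.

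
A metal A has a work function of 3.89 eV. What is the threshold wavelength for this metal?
318.73 nm

The threshold wavelength is when the photon energy equals the work function:
hc/λ₀ = φ

Solving for λ₀:
λ₀ = hc/φ = (6.626×10⁻³⁴ J·s)(3×10⁸ m/s) / (3.89 eV × 1.602×10⁻¹⁹ J/eV)
λ₀ = 318.73 nm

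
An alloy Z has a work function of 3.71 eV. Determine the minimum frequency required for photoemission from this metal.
8.9707e+14 Hz

The threshold frequency is when the photon energy equals the work function:
hf₀ = φ

Solving for f₀:
f₀ = φ/h = (3.71 eV × 1.602×10⁻¹⁹ J/eV) / (6.626×10⁻³⁴ J·s)
f₀ = 8.9707e+14 Hz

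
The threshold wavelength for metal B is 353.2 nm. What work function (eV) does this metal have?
3.51 eV

At the threshold wavelength, photon energy equals work function:
φ = hc/λ₀

Calculating:
φ = (6.626×10⁻³⁴ J·s)(3×10⁸ m/s) / (353.2×10⁻⁹ m)
φ = 3.51 eV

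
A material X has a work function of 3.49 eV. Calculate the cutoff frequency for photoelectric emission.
8.4388e+14 Hz

The threshold frequency is when the photon energy equals the work function:
hf₀ = φ

Solving for f₀:
f₀ = φ/h = (3.49 eV × 1.602×10⁻¹⁹ J/eV) / (6.626×10⁻³⁴ J·s)
f₀ = 8.4388e+14 Hz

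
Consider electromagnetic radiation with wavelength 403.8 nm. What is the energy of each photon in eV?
3.0704 eV

Using E = hf = hc/λ:

E = hc/λ = (6.626×10⁻³⁴ J·s)(3×10⁸ m/s) / (403.8×10⁻⁹ m)
E = 3.0704 eV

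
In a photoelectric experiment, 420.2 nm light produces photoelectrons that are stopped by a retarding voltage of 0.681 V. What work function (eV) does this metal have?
2.27 eV

The stopping potential gives the maximum kinetic energy: KE_max = eV_s = 0.681 eV

From Einstein's photoelectric equation: KE_max = hc/λ - φ
Rearranging: φ = hc/λ - KE_max

Calculate photon energy:
E_photon = hc/λ = (6.626×10⁻³⁴ J·s)(3×10⁸ m/s) / (420.2×10⁻⁹ m) = 2.9506 eV

Therefore:
φ = 2.9506 - 0.681 = 2.27 eV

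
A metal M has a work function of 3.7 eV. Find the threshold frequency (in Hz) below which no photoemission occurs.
8.9466e+14 Hz

The threshold frequency is when the photon energy equals the work function:
hf₀ = φ

Solving for f₀:
f₀ = φ/h = (3.7 eV × 1.602×10⁻¹⁹ J/eV) / (6.626×10⁻³⁴ J·s)
f₀ = 8.9466e+14 Hz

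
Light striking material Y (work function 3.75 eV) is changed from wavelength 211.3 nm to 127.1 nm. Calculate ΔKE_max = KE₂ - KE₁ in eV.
3.8872 eV

Using Einstein's equation: KE_max = hc/λ - φ

For λ₁ = 211.3 nm:
KE₁ = hc/λ₁ - φ = 5.8677 - 3.75 = 2.1177 eV

For λ₂ = 127.1 nm:
KE₂ = hc/λ₂ - φ = 9.7549 - 3.75 = 6.0049 eV

Change in KE:
ΔKE = KE₂ - KE₁ = 6.0049 - 2.1177 = 3.8872 eV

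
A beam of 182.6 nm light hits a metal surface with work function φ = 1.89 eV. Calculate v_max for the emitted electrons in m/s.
1.3129e+06 m/s

First, find the maximum kinetic energy:
E_photon = hc/λ = 6.7899 eV
KE_max = E_photon - φ = 6.7899 - 1.89 = 4.8999 eV

Convert to Joules: KE_max = 4.8999 × 1.602×10⁻¹⁹ J = 7.8506e-19 J

Then use KE = ½mv² to find velocity:
v = √(2·KE/m) = √(2 × 7.8506e-19 J / 9.109e-31 kg)
v = 1.3129e+06 m/s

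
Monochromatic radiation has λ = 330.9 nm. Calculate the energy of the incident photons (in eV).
3.7469 eV

Using E = hf = hc/λ:

E = hc/λ = (6.626×10⁻³⁴ J·s)(3×10⁸ m/s) / (330.9×10⁻⁹ m)
E = 3.7469 eV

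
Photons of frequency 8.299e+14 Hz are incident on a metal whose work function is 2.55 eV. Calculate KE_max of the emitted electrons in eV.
0.8822 eV

Using Einstein's photoelectric equation: KE_max = hf - φ

First, calculate the photon energy:
E_photon = hf = (6.626×10⁻³⁴ J·s)(8.299e+14 Hz)
E_photon = 3.4322 eV

Then, the maximum kinetic energy:
KE_max = E_photon - φ = 3.4322 eV - 2.55 eV = 0.8822 eV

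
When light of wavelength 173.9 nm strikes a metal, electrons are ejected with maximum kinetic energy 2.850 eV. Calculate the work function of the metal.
4.28 eV

From Einstein's photoelectric equation: KE_max = hf - φ = hc/λ - φ

Rearranging for φ:
φ = hc/λ - KE_max

Calculate photon energy:
E_photon = hc/λ = 7.1296 eV

Therefore:
φ = 7.1296 - 2.850 = 4.28 eV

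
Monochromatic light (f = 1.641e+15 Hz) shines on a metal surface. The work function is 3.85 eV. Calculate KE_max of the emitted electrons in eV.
2.9366 eV

Using Einstein's photoelectric equation: KE_max = hf - φ

First, calculate the photon energy:
E_photon = hf = (6.626×10⁻³⁴ J·s)(1.641e+15 Hz)
E_photon = 6.7866 eV

Then, the maximum kinetic energy:
KE_max = E_photon - φ = 6.7866 eV - 3.85 eV = 2.9366 eV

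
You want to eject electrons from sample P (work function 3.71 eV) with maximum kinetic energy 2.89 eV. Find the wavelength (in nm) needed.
187.85 nm

From Einstein's equation: KE_max = hc/λ - φ

Rearranging for λ:
hc/λ = KE_max + φ
λ = hc/(KE_max + φ)

Required photon energy:
E_photon = KE_max + φ = 2.89 + 3.71 = 6.60 eV

Required wavelength:
λ = hc/E_photon = (6.626×10⁻³⁴)(3×10⁸) / (6.60 × 1.602×10⁻¹⁹)
λ = 187.85 nm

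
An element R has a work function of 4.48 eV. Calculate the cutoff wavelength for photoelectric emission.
276.75 nm

The threshold wavelength is when the photon energy equals the work function:
hc/λ₀ = φ

Solving for λ₀:
λ₀ = hc/φ = (6.626×10⁻³⁴ J·s)(3×10⁸ m/s) / (4.48 eV × 1.602×10⁻¹⁹ J/eV)
λ₀ = 276.75 nm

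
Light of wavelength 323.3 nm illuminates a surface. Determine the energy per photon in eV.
3.8350 eV

Using E = hf = hc/λ:

E = hc/λ = (6.626×10⁻³⁴ J·s)(3×10⁸ m/s) / (323.3×10⁻⁹ m)
E = 3.8350 eV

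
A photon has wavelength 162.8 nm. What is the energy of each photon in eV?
7.6157 eV

Using E = hf = hc/λ:

E = hc/λ = (6.626×10⁻³⁴ J·s)(3×10⁸ m/s) / (162.8×10⁻⁹ m)
E = 7.6157 eV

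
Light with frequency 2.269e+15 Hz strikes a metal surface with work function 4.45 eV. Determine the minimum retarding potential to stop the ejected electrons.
4.9338 V

The stopping potential V_s satisfies: eV_s = KE_max

First, find KE_max using Einstein's equation:
E_photon = hf = (6.626×10⁻³⁴ J·s)(2.269e+15 Hz) = 9.3838 eV
KE_max = E_photon - φ = 9.3838 - 4.45 = 4.9338 eV

Since eV_s = KE_max:
V_s = KE_max/e = 4.9338 V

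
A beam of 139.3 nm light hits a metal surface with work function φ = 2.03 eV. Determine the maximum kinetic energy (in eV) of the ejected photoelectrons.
6.8705 eV

Using Einstein's photoelectric equation: KE_max = hf - φ = hc/λ - φ

First, calculate the photon energy:
E_photon = hc/λ = (6.626×10⁻³⁴ J·s)(3×10⁸ m/s) / (139.3×10⁻⁹ m)
E_photon = 8.9005 eV

Then, the maximum kinetic energy:
KE_max = E_photon - φ = 8.9005 eV - 2.03 eV = 6.8705 eV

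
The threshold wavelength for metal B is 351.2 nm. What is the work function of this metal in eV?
3.53 eV

At the threshold wavelength, photon energy equals work function:
φ = hc/λ₀

Calculating:
φ = (6.626×10⁻³⁴ J·s)(3×10⁸ m/s) / (351.2×10⁻⁹ m)
φ = 3.53 eV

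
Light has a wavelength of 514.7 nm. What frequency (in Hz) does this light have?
5.8246e+14 Hz

Using the wave equation: c = fλ

Solving for frequency:
f = c/λ = (3×10⁸ m/s) / (514.7×10⁻⁹ m)
f = 5.8246e+14 Hz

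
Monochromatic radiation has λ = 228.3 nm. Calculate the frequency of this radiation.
1.3132e+15 Hz

Using the wave equation: c = fλ

Solving for frequency:
f = c/λ = (3×10⁸ m/s) / (228.3×10⁻⁹ m)
f = 1.3132e+15 Hz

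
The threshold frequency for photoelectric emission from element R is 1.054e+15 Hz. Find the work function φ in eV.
4.36 eV

At the threshold frequency, photon energy equals work function:
φ = hf₀

Calculating:
φ = (6.626×10⁻³⁴ J·s)(1.054e+15 Hz)
φ = 4.36 eV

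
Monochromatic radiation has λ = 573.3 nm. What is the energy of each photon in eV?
2.1626 eV

Using E = hf = hc/λ:

E = hc/λ = (6.626×10⁻³⁴ J·s)(3×10⁸ m/s) / (573.3×10⁻⁹ m)
E = 2.1626 eV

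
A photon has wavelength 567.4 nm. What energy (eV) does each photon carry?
2.1851 eV

Using E = hf = hc/λ:

E = hc/λ = (6.626×10⁻³⁴ J·s)(3×10⁸ m/s) / (567.4×10⁻⁹ m)
E = 2.1851 eV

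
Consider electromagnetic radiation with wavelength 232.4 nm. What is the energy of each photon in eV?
5.3349 eV

Using E = hf = hc/λ:

E = hc/λ = (6.626×10⁻³⁴ J·s)(3×10⁸ m/s) / (232.4×10⁻⁹ m)
E = 5.3349 eV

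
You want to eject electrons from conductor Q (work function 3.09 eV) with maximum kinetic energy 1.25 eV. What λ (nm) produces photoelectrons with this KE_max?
285.68 nm

From Einstein's equation: KE_max = hc/λ - φ

Rearranging for λ:
hc/λ = KE_max + φ
λ = hc/(KE_max + φ)

Required photon energy:
E_photon = KE_max + φ = 1.25 + 3.09 = 4.34 eV

Required wavelength:
λ = hc/E_photon = (6.626×10⁻³⁴)(3×10⁸) / (4.34 × 1.602×10⁻¹⁹)
λ = 285.68 nm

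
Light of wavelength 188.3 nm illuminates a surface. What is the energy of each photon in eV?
6.5844 eV

Using E = hf = hc/λ:

E = hc/λ = (6.626×10⁻³⁴ J·s)(3×10⁸ m/s) / (188.3×10⁻⁹ m)
E = 6.5844 eV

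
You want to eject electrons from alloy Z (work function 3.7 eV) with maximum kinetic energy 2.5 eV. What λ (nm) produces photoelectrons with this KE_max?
199.97 nm

From Einstein's equation: KE_max = hc/λ - φ

Rearranging for λ:
hc/λ = KE_max + φ
λ = hc/(KE_max + φ)

Required photon energy:
E_photon = KE_max + φ = 2.5 + 3.7 = 6.20 eV

Required wavelength:
λ = hc/E_photon = (6.626×10⁻³⁴)(3×10⁸) / (6.20 × 1.602×10⁻¹⁹)
λ = 199.97 nm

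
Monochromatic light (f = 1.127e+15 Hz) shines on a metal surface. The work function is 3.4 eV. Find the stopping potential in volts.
1.2609 V

The stopping potential V_s satisfies: eV_s = KE_max

First, find KE_max using Einstein's equation:
E_photon = hf = (6.626×10⁻³⁴ J·s)(1.127e+15 Hz) = 4.6609 eV
KE_max = E_photon - φ = 4.6609 - 3.4 = 1.2609 eV

Since eV_s = KE_max:
V_s = KE_max/e = 1.2609 V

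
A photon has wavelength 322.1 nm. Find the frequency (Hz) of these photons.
9.3074e+14 Hz

Using the wave equation: c = fλ

Solving for frequency:
f = c/λ = (3×10⁸ m/s) / (322.1×10⁻⁹ m)
f = 9.3074e+14 Hz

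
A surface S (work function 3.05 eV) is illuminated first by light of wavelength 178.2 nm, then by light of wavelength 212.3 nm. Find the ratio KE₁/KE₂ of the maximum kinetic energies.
1.4005

Using Einstein's equation: KE_max = hc/λ - φ

For λ₁ = 178.2 nm:
E₁ = hc/λ₁ = 6.9576 eV
KE₁ = E₁ - φ = 6.9576 - 3.05 = 3.9076 eV

For λ₂ = 212.3 nm:
E₂ = hc/λ₂ = 5.8400 eV
KE₂ = E₂ - φ = 5.8400 - 3.05 = 2.7900 eV

Ratio: KE₁/KE₂ = 3.9076/2.7900 = 1.4005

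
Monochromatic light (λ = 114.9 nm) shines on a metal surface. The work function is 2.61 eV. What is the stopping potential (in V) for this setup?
8.1806 V

The stopping potential V_s satisfies: eV_s = KE_max

First, find KE_max using Einstein's equation:
E_photon = hc/λ = 10.7906 eV
KE_max = E_photon - φ = 10.7906 - 2.61 = 8.1806 eV

Since eV_s = KE_max:
V_s = KE_max/e = 8.1806 V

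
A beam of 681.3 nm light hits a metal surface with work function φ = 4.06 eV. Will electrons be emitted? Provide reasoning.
No

For photoemission, the photon energy must exceed the work function.

Photon energy: E = hc/λ = 1.8198 eV
Work function: φ = 4.06 eV

Since E_photon (1.8198 eV) < φ (4.06 eV), photoemission will NOT occur.
The threshold wavelength is λ₀ = hc/φ = 305.4 nm.
Since 681.3 nm > 305.4 nm, the photons lack sufficient energy.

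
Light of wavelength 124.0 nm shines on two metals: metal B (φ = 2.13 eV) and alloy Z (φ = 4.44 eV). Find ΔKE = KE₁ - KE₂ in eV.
2.3100 eV

Using KE_max = hc/λ - φ for each metal:

Photon energy: E = hc/λ = 9.9987 eV

For metal B (φ₁ = 2.13 eV):
KE₁ = E - φ₁ = 9.9987 - 2.13 = 7.8687 eV

For alloy Z (φ₂ = 4.44 eV):
KE₂ = E - φ₂ = 9.9987 - 4.44 = 5.5587 eV

Difference:
ΔKE = KE₁ - KE₂ = 7.8687 - 5.5587 = 2.3100 eV

Note: The difference equals the difference in work functions: 4.44 - 2.13 = 2.31 eV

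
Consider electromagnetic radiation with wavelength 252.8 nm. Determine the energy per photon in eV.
4.9044 eV

Using E = hf = hc/λ:

E = hc/λ = (6.626×10⁻³⁴ J·s)(3×10⁸ m/s) / (252.8×10⁻⁹ m)
E = 4.9044 eV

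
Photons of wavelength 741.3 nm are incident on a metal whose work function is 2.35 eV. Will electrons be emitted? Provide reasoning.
No

For photoemission, the photon energy must exceed the work function.

Photon energy: E = hc/λ = 1.6725 eV
Work function: φ = 2.35 eV

Since E_photon (1.6725 eV) < φ (2.35 eV), photoemission will NOT occur.
The threshold wavelength is λ₀ = hc/φ = 527.6 nm.
Since 741.3 nm > 527.6 nm, the photons lack sufficient energy.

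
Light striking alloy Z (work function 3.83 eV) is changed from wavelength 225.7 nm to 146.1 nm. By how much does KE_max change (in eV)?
2.9929 eV

Using Einstein's equation: KE_max = hc/λ - φ

For λ₁ = 225.7 nm:
KE₁ = hc/λ₁ - φ = 5.4933 - 3.83 = 1.6633 eV

For λ₂ = 146.1 nm:
KE₂ = hc/λ₂ - φ = 8.4863 - 3.83 = 4.6563 eV

Change in KE:
ΔKE = KE₂ - KE₁ = 4.6563 - 1.6633 = 2.9929 eV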